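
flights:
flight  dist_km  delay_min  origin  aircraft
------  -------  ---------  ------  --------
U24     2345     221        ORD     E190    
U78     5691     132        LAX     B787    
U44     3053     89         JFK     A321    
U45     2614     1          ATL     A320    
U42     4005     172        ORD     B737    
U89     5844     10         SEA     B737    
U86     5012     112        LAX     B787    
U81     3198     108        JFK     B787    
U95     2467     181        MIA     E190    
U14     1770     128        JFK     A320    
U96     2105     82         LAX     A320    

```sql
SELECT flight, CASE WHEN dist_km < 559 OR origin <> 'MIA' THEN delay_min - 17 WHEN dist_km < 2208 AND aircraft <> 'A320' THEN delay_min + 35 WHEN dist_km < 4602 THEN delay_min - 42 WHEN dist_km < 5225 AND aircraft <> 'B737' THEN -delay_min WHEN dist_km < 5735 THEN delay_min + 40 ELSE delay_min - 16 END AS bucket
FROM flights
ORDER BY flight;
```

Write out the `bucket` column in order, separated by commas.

111, 204, 155, 72, -16, 115, 91, 95, -7, 139, 65

flight=U14: dist_km < 559 OR origin <> 'MIA' → 111
flight=U24: dist_km < 559 OR origin <> 'MIA' → 204
flight=U42: dist_km < 559 OR origin <> 'MIA' → 155
flight=U44: dist_km < 559 OR origin <> 'MIA' → 72
flight=U45: dist_km < 559 OR origin <> 'MIA' → -16
flight=U78: dist_km < 559 OR origin <> 'MIA' → 115
flight=U81: dist_km < 559 OR origin <> 'MIA' → 91
flight=U86: dist_km < 559 OR origin <> 'MIA' → 95
flight=U89: dist_km < 559 OR origin <> 'MIA' → -7
flight=U95: dist_km < 4602 → 139
flight=U96: dist_km < 559 OR origin <> 'MIA' → 65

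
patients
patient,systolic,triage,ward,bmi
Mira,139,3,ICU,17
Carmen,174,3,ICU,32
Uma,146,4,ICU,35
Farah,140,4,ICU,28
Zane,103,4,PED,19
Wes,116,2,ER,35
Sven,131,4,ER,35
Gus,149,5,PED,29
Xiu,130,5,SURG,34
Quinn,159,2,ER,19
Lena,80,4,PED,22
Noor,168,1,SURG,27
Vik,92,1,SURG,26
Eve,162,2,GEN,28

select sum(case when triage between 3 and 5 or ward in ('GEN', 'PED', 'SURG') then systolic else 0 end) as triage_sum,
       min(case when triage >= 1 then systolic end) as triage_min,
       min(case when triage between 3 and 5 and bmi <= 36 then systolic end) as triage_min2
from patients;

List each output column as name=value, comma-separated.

triage_sum=1614, triage_min=80, triage_min2=80

[triage_sum: triage between 3 and 5 or ward in ('GEN', 'PED', 'SURG')]
patient=Mira: ✓ → 139
patient=Carmen: ✓ → 174
patient=Uma: ✓ → 146
patient=Farah: ✓ → 140
patient=Zane: ✓ → 103
patient=Wes: ✗
patient=Sven: ✓ → 131
patient=Gus: ✓ → 149
patient=Xiu: ✓ → 130
patient=Quinn: ✗
patient=Lena: ✓ → 80
patient=Noor: ✓ → 168
patient=Vik: ✓ → 92
patient=Eve: ✓ → 162
triage_sum = 139 + 174 + 146 + 140 + 103 + 131 + 149 + 130 + 80 + 168 + 92 + 162 = 1614
—
[triage_min: triage >= 1]
patient=Mira: ✓ → 139
patient=Carmen: ✓ → 174
patient=Uma: ✓ → 146
patient=Farah: ✓ → 140
patient=Zane: ✓ → 103
patient=Wes: ✓ → 116
patient=Sven: ✓ → 131
patient=Gus: ✓ → 149
patient=Xiu: ✓ → 130
patient=Quinn: ✓ → 159
patient=Lena: ✓ → 80
patient=Noor: ✓ → 168
patient=Vik: ✓ → 92
patient=Eve: ✓ → 162
triage_min = MIN(139, 174, 146, 140, 103, 116, 131, 149, 130, 159, 80, 168, 92, 162) = 80
—
[triage_min2: triage between 3 and 5 and bmi <= 36]
patient=Mira: ✓ → 139
patient=Carmen: ✓ → 174
patient=Uma: ✓ → 146
patient=Farah: ✓ → 140
patient=Zane: ✓ → 103
patient=Wes: ✗
patient=Sven: ✓ → 131
patient=Gus: ✓ → 149
patient=Xiu: ✓ → 130
patient=Quinn: ✗
patient=Lena: ✓ → 80
patient=Noor: ✗
patient=Vik: ✗
patient=Eve: ✗
triage_min2 = MIN(139, 174, 146, 140, 103, 131, 149, 130, 80) = 80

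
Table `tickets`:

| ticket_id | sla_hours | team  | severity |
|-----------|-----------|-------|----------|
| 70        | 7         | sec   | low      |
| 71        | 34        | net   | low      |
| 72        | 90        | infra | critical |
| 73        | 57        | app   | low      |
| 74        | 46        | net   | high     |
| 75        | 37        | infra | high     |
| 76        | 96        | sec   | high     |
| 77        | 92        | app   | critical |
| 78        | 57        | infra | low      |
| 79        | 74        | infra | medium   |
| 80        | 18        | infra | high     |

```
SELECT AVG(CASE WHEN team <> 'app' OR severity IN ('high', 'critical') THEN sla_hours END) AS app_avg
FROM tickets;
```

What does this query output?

55.1

ticket_id=70: ✓ → 7
ticket_id=71: ✓ → 34
ticket_id=72: ✓ → 90
ticket_id=73: ✗
ticket_id=74: ✓ → 46
ticket_id=75: ✓ → 37
ticket_id=76: ✓ → 96
ticket_id=77: ✓ → 92
ticket_id=78: ✓ → 57
ticket_id=79: ✓ → 74
ticket_id=80: ✓ → 18
app_avg = (7 + 34 + 90 + 46 + 37 + 96 + 92 + 57 + 74 + 18) / 10 = 55.1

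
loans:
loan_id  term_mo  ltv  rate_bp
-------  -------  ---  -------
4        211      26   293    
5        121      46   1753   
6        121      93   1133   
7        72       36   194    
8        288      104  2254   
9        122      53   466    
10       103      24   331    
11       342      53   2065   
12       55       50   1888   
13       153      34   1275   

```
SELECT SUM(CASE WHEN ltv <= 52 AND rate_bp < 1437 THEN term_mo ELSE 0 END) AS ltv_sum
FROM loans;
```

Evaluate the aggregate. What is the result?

539

loan_id=4: ✓ → 211
loan_id=5: ✗
loan_id=6: ✗
loan_id=7: ✓ → 72
loan_id=8: ✗
loan_id=9: ✗
loan_id=10: ✓ → 103
loan_id=11: ✗
loan_id=12: ✗
loan_id=13: ✓ → 153
ltv_sum = 211 + 72 + 103 + 153 = 539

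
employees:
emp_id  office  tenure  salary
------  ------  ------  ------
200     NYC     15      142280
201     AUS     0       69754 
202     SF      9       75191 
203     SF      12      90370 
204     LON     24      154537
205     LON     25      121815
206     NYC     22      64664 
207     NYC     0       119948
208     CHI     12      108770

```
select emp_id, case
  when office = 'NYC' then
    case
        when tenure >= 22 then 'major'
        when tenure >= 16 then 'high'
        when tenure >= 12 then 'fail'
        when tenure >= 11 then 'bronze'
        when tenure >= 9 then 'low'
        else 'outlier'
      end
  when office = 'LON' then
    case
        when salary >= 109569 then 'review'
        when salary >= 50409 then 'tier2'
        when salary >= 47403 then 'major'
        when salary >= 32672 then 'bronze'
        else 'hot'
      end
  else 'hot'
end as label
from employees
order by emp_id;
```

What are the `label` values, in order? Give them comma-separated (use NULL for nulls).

emp_id=200: office='NYC' → inner[tenure >= 12] → fail
emp_id=201: office='AUS' → outer ELSE → hot
emp_id=202: office='SF' → outer ELSE → hot
emp_id=203: office='SF' → outer ELSE → hot
emp_id=204: office='LON' → inner[salary >= 109569] → review
emp_id=205: office='LON' → inner[salary >= 109569] → review
emp_id=206: office='NYC' → inner[tenure >= 22] → major
emp_id=207: office='NYC' → inner[ELSE] → outlier
emp_id=208: office='CHI' → outer ELSE → hot

fail, hot, hot, hot, review, review, major, outlier, hot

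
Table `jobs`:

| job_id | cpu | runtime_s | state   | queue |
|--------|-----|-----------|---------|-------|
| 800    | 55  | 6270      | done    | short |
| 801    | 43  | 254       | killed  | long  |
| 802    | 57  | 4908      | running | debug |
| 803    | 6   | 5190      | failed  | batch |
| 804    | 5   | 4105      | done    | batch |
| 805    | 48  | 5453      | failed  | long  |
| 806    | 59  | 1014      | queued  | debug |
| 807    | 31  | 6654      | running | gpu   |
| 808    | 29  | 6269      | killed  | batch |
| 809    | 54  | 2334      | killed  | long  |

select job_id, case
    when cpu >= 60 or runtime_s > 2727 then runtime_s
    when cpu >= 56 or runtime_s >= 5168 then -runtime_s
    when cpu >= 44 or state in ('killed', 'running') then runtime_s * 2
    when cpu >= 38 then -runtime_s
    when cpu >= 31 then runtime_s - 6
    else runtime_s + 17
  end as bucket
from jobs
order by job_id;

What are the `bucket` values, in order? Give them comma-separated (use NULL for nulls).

job_id=800: cpu >= 60 or runtime_s > 2727 → 6270
job_id=801: cpu >= 44 or state in ('killed', 'running') → 508
job_id=802: cpu >= 60 or runtime_s > 2727 → 4908
job_id=803: cpu >= 60 or runtime_s > 2727 → 5190
job_id=804: cpu >= 60 or runtime_s > 2727 → 4105
job_id=805: cpu >= 60 or runtime_s > 2727 → 5453
job_id=806: cpu >= 56 or runtime_s >= 5168 → -1014
job_id=807: cpu >= 60 or runtime_s > 2727 → 6654
job_id=808: cpu >= 60 or runtime_s > 2727 → 6269
job_id=809: cpu >= 44 or state in ('killed', 'running') → 4668

6270, 508, 4908, 5190, 4105, 5453, -1014, 6654, 6269, 4668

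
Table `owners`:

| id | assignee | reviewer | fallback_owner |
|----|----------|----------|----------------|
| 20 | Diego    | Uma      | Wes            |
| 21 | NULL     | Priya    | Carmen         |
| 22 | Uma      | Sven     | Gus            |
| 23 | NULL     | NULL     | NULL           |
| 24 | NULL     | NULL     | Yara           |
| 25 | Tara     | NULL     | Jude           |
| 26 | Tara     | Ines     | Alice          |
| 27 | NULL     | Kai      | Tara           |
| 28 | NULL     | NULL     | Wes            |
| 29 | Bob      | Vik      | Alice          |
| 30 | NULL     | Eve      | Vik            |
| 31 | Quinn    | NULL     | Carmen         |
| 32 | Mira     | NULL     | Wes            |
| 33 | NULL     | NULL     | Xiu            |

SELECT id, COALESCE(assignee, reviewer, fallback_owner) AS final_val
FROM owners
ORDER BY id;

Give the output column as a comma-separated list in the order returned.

Diego, Priya, Uma, NULL, Yara, Tara, Tara, Kai, Wes, Bob, Eve, Quinn, Mira, Xiu

id=20: assignee=Diego → Diego
id=21: assignee=NULL, reviewer=Priya → Priya
id=22: assignee=Uma → Uma
id=23: assignee=NULL, reviewer=NULL, fallback_owner=NULL (all NULL) → NULL
id=24: assignee=NULL, reviewer=NULL, fallback_owner=Yara → Yara
id=25: assignee=Tara → Tara
id=26: assignee=Tara → Tara
id=27: assignee=NULL, reviewer=Kai → Kai
id=28: assignee=NULL, reviewer=NULL, fallback_owner=Wes → Wes
id=29: assignee=Bob → Bob
id=30: assignee=NULL, reviewer=Eve → Eve
id=31: assignee=Quinn → Quinn
id=32: assignee=Mira → Mira
id=33: assignee=NULL, reviewer=NULL, fallback_owner=Xiu → Xiu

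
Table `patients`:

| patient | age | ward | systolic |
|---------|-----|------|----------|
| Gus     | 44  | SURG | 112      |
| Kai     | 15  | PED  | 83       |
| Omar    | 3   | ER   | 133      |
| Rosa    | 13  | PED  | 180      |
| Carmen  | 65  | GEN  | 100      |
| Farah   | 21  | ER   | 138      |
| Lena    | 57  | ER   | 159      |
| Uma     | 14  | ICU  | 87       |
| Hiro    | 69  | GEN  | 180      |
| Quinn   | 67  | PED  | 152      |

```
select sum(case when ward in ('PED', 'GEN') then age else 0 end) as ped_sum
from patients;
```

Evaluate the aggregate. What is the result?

patient=Gus: ✗
patient=Kai: ✓ → 15
patient=Omar: ✗
patient=Rosa: ✓ → 13
patient=Carmen: ✓ → 65
patient=Farah: ✗
patient=Lena: ✗
patient=Uma: ✗
patient=Hiro: ✓ → 69
patient=Quinn: ✓ → 67
ped_sum = 15 + 13 + 65 + 69 + 67 = 229

229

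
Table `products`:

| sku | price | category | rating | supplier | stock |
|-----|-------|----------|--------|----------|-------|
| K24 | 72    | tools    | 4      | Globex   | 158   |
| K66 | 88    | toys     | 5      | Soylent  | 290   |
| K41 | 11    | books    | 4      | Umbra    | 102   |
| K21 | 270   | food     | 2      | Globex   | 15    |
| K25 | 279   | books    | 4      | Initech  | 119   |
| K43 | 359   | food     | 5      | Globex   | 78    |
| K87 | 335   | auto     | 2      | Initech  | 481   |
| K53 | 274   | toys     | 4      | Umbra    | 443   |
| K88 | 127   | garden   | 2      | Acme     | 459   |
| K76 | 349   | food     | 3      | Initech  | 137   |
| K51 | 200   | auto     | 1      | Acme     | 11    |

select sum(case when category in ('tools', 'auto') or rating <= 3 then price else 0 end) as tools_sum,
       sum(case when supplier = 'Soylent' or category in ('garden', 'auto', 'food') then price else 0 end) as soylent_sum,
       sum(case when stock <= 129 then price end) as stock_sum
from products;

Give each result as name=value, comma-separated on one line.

tools_sum=1353, soylent_sum=1728, stock_sum=1119

[tools_sum: category in ('tools', 'auto') or rating <= 3]
sku=K24: ✓ → 72
sku=K66: ✗
sku=K41: ✗
sku=K21: ✓ → 270
sku=K25: ✗
sku=K43: ✗
sku=K87: ✓ → 335
sku=K53: ✗
sku=K88: ✓ → 127
sku=K76: ✓ → 349
sku=K51: ✓ → 200
tools_sum = 72 + 270 + 335 + 127 + 349 + 200 = 1353
—
[soylent_sum: supplier = 'Soylent' or category in ('garden', 'auto', 'food')]
sku=K24: ✗
sku=K66: ✓ → 88
sku=K41: ✗
sku=K21: ✓ → 270
sku=K25: ✗
sku=K43: ✓ → 359
sku=K87: ✓ → 335
sku=K53: ✗
sku=K88: ✓ → 127
sku=K76: ✓ → 349
sku=K51: ✓ → 200
soylent_sum = 88 + 270 + 359 + 335 + 127 + 349 + 200 = 1728
—
[stock_sum: stock <= 129]
sku=K24: ✗
sku=K66: ✗
sku=K41: ✓ → 11
sku=K21: ✓ → 270
sku=K25: ✓ → 279
sku=K43: ✓ → 359
sku=K87: ✗
sku=K53: ✗
sku=K88: ✗
sku=K76: ✗
sku=K51: ✓ → 200
stock_sum = 11 + 270 + 279 + 359 + 200 = 1119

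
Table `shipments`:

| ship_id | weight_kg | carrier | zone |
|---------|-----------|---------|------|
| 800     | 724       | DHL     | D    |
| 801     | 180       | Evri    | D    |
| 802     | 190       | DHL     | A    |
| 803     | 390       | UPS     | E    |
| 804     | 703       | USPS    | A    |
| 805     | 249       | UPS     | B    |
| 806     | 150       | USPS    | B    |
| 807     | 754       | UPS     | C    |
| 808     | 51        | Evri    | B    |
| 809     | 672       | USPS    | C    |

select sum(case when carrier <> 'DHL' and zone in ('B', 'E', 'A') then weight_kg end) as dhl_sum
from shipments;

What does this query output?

1543

ship_id=800: ✗
ship_id=801: ✗
ship_id=802: ✗
ship_id=803: ✓ → 390
ship_id=804: ✓ → 703
ship_id=805: ✓ → 249
ship_id=806: ✓ → 150
ship_id=807: ✗
ship_id=808: ✓ → 51
ship_id=809: ✗
dhl_sum = 390 + 703 + 249 + 150 + 51 = 1543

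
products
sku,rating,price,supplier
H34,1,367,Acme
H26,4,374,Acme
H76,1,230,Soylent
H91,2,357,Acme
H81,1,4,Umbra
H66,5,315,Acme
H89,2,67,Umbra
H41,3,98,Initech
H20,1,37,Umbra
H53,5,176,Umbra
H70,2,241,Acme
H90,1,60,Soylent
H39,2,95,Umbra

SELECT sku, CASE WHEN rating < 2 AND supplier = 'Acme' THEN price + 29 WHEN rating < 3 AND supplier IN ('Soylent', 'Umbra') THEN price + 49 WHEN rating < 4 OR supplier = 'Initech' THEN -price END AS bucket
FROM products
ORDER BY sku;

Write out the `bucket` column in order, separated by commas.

sku=H20: rating < 3 AND supplier IN ('Soylent', 'Umbra') → 86
sku=H26: (no match → NULL) → NULL
sku=H34: rating < 2 AND supplier = 'Acme' → 396
sku=H39: rating < 3 AND supplier IN ('Soylent', 'Umbra') → 144
sku=H41: rating < 4 OR supplier = 'Initech' → -98
sku=H53: (no match → NULL) → NULL
sku=H66: (no match → NULL) → NULL
sku=H70: rating < 4 OR supplier = 'Initech' → -241
sku=H76: rating < 3 AND supplier IN ('Soylent', 'Umbra') → 279
sku=H81: rating < 3 AND supplier IN ('Soylent', 'Umbra') → 53
sku=H89: rating < 3 AND supplier IN ('Soylent', 'Umbra') → 116
sku=H90: rating < 3 AND supplier IN ('Soylent', 'Umbra') → 109
sku=H91: rating < 4 OR supplier = 'Initech' → -357

86, NULL, 396, 144, -98, NULL, NULL, -241, 279, 53, 116, 109, -357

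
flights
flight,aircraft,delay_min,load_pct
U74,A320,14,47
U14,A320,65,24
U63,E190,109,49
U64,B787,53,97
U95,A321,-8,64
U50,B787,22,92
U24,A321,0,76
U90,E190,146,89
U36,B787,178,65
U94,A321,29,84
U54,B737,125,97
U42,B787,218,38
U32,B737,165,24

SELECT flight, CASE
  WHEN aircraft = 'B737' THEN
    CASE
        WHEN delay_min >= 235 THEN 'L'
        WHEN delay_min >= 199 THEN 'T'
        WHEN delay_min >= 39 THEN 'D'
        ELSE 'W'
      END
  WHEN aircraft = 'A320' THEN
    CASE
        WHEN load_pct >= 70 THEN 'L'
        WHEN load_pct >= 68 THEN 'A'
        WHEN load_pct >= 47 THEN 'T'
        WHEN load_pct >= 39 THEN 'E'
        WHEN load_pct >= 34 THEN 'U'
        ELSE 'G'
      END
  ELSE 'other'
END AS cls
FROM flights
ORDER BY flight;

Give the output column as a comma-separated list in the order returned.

flight=U14: aircraft='A320' → inner[ELSE] → G
flight=U24: aircraft='A321' → outer ELSE → other
flight=U32: aircraft='B737' → inner[delay_min >= 39] → D
flight=U36: aircraft='B787' → outer ELSE → other
flight=U42: aircraft='B787' → outer ELSE → other
flight=U50: aircraft='B787' → outer ELSE → other
flight=U54: aircraft='B737' → inner[delay_min >= 39] → D
flight=U63: aircraft='E190' → outer ELSE → other
flight=U64: aircraft='B787' → outer ELSE → other
flight=U74: aircraft='A320' → inner[load_pct >= 47] → T
flight=U90: aircraft='E190' → outer ELSE → other
flight=U94: aircraft='A321' → outer ELSE → other
flight=U95: aircraft='A321' → outer ELSE → other

G, other, D, other, other, other, D, other, other, T, other, other, other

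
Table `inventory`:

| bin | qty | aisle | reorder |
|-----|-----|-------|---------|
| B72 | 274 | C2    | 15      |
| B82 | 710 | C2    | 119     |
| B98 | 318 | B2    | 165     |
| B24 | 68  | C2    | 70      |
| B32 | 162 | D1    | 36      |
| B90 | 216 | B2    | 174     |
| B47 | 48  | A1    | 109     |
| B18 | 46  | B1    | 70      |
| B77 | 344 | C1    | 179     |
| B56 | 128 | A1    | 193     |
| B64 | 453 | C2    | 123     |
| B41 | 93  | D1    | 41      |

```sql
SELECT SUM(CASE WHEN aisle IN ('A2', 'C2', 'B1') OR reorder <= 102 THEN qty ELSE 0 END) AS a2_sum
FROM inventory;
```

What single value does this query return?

bin=B72: ✓ → 274
bin=B82: ✓ → 710
bin=B98: ✗
bin=B24: ✓ → 68
bin=B32: ✓ → 162
bin=B90: ✗
bin=B47: ✗
bin=B18: ✓ → 46
bin=B77: ✗
bin=B56: ✗
bin=B64: ✓ → 453
bin=B41: ✓ → 93
a2_sum = 274 + 710 + 68 + 162 + 46 + 453 + 93 = 1806

1806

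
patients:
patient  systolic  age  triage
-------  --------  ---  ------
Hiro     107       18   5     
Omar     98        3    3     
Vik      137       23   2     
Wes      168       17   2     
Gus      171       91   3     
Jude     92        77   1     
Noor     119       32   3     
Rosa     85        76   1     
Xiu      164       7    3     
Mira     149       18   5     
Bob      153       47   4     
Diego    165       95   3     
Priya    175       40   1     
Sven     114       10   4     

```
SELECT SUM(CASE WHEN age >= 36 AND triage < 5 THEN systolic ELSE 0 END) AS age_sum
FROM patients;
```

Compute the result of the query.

patient=Hiro: ✗
patient=Omar: ✗
patient=Vik: ✗
patient=Wes: ✗
patient=Gus: ✓ → 171
patient=Jude: ✓ → 92
patient=Noor: ✗
patient=Rosa: ✓ → 85
patient=Xiu: ✗
patient=Mira: ✗
patient=Bob: ✓ → 153
patient=Diego: ✓ → 165
patient=Priya: ✓ → 175
patient=Sven: ✗
age_sum = 171 + 92 + 85 + 153 + 165 + 175 = 841

841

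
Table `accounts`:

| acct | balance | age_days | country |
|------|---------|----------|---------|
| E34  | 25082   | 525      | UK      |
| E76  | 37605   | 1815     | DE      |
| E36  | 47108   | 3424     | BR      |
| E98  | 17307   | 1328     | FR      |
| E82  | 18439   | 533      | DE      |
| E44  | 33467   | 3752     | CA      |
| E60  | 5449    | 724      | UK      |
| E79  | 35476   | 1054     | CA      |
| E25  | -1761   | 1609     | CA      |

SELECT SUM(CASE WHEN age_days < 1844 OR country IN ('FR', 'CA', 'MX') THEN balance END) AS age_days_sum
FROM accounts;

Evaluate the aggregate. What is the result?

171064

acct=E34: ✓ → 25082
acct=E76: ✓ → 37605
acct=E36: ✗
acct=E98: ✓ → 17307
acct=E82: ✓ → 18439
acct=E44: ✓ → 33467
acct=E60: ✓ → 5449
acct=E79: ✓ → 35476
acct=E25: ✓ → -1761
age_days_sum = 25082 + 37605 + 17307 + 18439 + 33467 + 5449 + 35476 + -1761 = 171064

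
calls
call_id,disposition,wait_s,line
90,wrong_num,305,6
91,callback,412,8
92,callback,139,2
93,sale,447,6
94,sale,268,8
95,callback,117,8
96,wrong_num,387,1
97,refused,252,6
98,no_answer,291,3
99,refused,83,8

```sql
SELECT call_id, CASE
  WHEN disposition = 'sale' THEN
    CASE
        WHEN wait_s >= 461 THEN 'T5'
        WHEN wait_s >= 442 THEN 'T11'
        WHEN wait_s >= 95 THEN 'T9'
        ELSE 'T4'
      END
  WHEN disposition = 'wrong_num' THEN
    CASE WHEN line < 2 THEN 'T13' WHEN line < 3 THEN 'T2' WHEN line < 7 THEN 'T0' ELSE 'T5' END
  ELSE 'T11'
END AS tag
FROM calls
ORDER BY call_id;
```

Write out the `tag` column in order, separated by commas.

T0, T11, T11, T11, T9, T11, T13, T11, T11, T11

call_id=90: disposition='wrong_num' → inner[line < 7] → T0
call_id=91: disposition='callback' → outer ELSE → T11
call_id=92: disposition='callback' → outer ELSE → T11
call_id=93: disposition='sale' → inner[wait_s >= 442] → T11
call_id=94: disposition='sale' → inner[wait_s >= 95] → T9
call_id=95: disposition='callback' → outer ELSE → T11
call_id=96: disposition='wrong_num' → inner[line < 2] → T13
call_id=97: disposition='refused' → outer ELSE → T11
call_id=98: disposition='no_answer' → outer ELSE → T11
call_id=99: disposition='refused' → outer ELSE → T11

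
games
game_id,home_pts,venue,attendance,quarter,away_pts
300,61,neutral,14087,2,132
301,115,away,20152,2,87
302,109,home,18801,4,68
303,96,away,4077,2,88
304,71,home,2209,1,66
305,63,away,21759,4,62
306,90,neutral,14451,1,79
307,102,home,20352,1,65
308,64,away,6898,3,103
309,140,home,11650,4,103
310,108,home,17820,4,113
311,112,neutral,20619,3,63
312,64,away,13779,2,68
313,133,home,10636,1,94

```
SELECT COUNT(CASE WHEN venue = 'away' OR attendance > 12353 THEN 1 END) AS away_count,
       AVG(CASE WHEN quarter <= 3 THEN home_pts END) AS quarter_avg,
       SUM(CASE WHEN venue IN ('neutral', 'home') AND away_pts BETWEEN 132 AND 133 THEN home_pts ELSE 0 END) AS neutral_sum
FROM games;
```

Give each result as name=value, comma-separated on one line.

away_count=11, quarter_avg=90.8, neutral_sum=61

[away_count: venue = 'away' OR attendance > 12353]
game_id=300: ✓ → 1
game_id=301: ✓ → 1
game_id=302: ✓ → 1
game_id=303: ✓ → 1
game_id=304: ✗
game_id=305: ✓ → 1
game_id=306: ✓ → 1
game_id=307: ✓ → 1
game_id=308: ✓ → 1
game_id=309: ✗
game_id=310: ✓ → 1
game_id=311: ✓ → 1
game_id=312: ✓ → 1
game_id=313: ✗
away_count = COUNT(1, 1, 1, 1, 1, 1, 1, 1, 1, 1, 1) = 11
—
[quarter_avg: quarter <= 3]
game_id=300: ✓ → 61
game_id=301: ✓ → 115
game_id=302: ✗
game_id=303: ✓ → 96
game_id=304: ✓ → 71
game_id=305: ✗
game_id=306: ✓ → 90
game_id=307: ✓ → 102
game_id=308: ✓ → 64
game_id=309: ✗
game_id=310: ✗
game_id=311: ✓ → 112
game_id=312: ✓ → 64
game_id=313: ✓ → 133
quarter_avg = (61 + 115 + 96 + 71 + 90 + 102 + 64 + 112 + 64 + 133) / 10 = 90.8
—
[neutral_sum: venue IN ('neutral', 'home') AND away_pts BETWEEN 132 AND 133]
game_id=300: ✓ → 61
game_id=301: ✗
game_id=302: ✗
game_id=303: ✗
game_id=304: ✗
game_id=305: ✗
game_id=306: ✗
game_id=307: ✗
game_id=308: ✗
game_id=309: ✗
game_id=310: ✗
game_id=311: ✗
game_id=312: ✗
game_id=313: ✗
neutral_sum = 61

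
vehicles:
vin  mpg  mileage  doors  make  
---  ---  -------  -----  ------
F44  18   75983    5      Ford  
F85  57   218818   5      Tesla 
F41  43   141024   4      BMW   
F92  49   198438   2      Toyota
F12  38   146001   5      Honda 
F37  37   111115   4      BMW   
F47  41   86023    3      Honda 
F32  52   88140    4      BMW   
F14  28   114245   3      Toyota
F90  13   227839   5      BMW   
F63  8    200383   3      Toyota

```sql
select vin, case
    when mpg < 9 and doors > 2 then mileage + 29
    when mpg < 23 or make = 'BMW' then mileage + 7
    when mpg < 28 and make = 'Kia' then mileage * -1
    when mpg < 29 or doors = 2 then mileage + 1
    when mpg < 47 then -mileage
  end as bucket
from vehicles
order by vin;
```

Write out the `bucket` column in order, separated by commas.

vin=F12: mpg < 47 → -146001
vin=F14: mpg < 29 or doors = 2 → 114246
vin=F32: mpg < 23 or make = 'BMW' → 88147
vin=F37: mpg < 23 or make = 'BMW' → 111122
vin=F41: mpg < 23 or make = 'BMW' → 141031
vin=F44: mpg < 23 or make = 'BMW' → 75990
vin=F47: mpg < 47 → -86023
vin=F63: mpg < 9 and doors > 2 → 200412
vin=F85: (no match → NULL) → NULL
vin=F90: mpg < 23 or make = 'BMW' → 227846
vin=F92: mpg < 29 or doors = 2 → 198439

-146001, 114246, 88147, 111122, 141031, 75990, -86023, 200412, NULL, 227846, 198439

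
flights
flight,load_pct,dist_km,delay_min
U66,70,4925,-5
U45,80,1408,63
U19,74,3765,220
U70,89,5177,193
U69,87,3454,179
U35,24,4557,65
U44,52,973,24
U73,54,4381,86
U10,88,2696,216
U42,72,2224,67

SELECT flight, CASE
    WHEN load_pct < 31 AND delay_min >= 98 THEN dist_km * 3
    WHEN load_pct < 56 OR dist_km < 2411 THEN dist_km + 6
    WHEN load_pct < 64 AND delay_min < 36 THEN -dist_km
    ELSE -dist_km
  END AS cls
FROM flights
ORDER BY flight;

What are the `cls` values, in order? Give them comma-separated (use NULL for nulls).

flight=U10: ELSE → -2696
flight=U19: ELSE → -3765
flight=U35: load_pct < 56 OR dist_km < 2411 → 4563
flight=U42: load_pct < 56 OR dist_km < 2411 → 2230
flight=U44: load_pct < 56 OR dist_km < 2411 → 979
flight=U45: load_pct < 56 OR dist_km < 2411 → 1414
flight=U66: ELSE → -4925
flight=U69: ELSE → -3454
flight=U70: ELSE → -5177
flight=U73: load_pct < 56 OR dist_km < 2411 → 4387

-2696, -3765, 4563, 2230, 979, 1414, -4925, -3454, -5177, 4387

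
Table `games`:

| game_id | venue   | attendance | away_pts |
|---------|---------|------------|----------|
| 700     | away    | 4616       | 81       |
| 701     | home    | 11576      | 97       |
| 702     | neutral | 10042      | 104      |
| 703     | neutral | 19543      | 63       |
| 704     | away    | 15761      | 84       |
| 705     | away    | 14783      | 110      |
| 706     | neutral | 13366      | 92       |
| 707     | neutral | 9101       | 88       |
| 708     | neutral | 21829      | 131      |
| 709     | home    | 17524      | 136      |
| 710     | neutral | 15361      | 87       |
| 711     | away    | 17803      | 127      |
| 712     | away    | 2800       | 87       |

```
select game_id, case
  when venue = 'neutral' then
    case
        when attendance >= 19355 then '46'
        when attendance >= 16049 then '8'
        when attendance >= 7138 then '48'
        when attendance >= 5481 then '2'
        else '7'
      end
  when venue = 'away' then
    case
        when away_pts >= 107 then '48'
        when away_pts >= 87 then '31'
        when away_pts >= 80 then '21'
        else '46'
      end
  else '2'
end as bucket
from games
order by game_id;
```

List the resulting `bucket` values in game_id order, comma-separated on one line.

21, 2, 48, 46, 21, 48, 48, 48, 46, 2, 48, 48, 31

game_id=700: venue='away' → inner[away_pts >= 80] → 21
game_id=701: venue='home' → outer ELSE → 2
game_id=702: venue='neutral' → inner[attendance >= 7138] → 48
game_id=703: venue='neutral' → inner[attendance >= 19355] → 46
game_id=704: venue='away' → inner[away_pts >= 80] → 21
game_id=705: venue='away' → inner[away_pts >= 107] → 48
game_id=706: venue='neutral' → inner[attendance >= 7138] → 48
game_id=707: venue='neutral' → inner[attendance >= 7138] → 48
game_id=708: venue='neutral' → inner[attendance >= 19355] → 46
game_id=709: venue='home' → outer ELSE → 2
game_id=710: venue='neutral' → inner[attendance >= 7138] → 48
game_id=711: venue='away' → inner[away_pts >= 107] → 48
game_id=712: venue='away' → inner[away_pts >= 87] → 31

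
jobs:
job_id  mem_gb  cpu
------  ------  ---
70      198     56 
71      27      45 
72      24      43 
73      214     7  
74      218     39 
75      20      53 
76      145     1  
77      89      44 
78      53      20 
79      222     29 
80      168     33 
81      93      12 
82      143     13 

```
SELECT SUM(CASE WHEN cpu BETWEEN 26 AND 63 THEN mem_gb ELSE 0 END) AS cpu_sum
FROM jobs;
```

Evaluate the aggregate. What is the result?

job_id=70: ✓ → 198
job_id=71: ✓ → 27
job_id=72: ✓ → 24
job_id=73: ✗
job_id=74: ✓ → 218
job_id=75: ✓ → 20
job_id=76: ✗
job_id=77: ✓ → 89
job_id=78: ✗
job_id=79: ✓ → 222
job_id=80: ✓ → 168
job_id=81: ✗
job_id=82: ✗
cpu_sum = 198 + 27 + 24 + 218 + 20 + 89 + 222 + 168 = 966

966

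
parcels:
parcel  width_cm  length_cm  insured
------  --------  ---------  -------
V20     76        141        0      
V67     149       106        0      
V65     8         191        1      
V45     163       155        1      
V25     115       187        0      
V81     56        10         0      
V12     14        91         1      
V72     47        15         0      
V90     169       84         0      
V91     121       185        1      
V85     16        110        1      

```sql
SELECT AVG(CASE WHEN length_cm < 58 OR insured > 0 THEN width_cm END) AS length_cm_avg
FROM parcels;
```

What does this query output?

parcel=V20: ✗
parcel=V67: ✗
parcel=V65: ✓ → 8
parcel=V45: ✓ → 163
parcel=V25: ✗
parcel=V81: ✓ → 56
parcel=V12: ✓ → 14
parcel=V72: ✓ → 47
parcel=V90: ✗
parcel=V91: ✓ → 121
parcel=V85: ✓ → 16
length_cm_avg = (8 + 163 + 56 + 14 + 47 + 121 + 16) / 7 = 60.7142857143

60.7142857143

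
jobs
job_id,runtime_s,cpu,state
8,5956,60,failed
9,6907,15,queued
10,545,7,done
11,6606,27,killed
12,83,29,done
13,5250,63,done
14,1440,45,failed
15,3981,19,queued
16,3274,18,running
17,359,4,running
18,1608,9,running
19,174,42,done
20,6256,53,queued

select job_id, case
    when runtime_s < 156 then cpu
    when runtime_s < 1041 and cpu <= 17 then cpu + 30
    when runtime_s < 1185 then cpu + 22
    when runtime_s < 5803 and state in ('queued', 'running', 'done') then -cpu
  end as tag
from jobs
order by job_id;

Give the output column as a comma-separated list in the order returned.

job_id=8: (no match → NULL) → NULL
job_id=9: (no match → NULL) → NULL
job_id=10: runtime_s < 1041 and cpu <= 17 → 37
job_id=11: (no match → NULL) → NULL
job_id=12: runtime_s < 156 → 29
job_id=13: runtime_s < 5803 and state in ('queued', 'running', 'done') → -63
job_id=14: (no match → NULL) → NULL
job_id=15: runtime_s < 5803 and state in ('queued', 'running', 'done') → -19
job_id=16: runtime_s < 5803 and state in ('queued', 'running', 'done') → -18
job_id=17: runtime_s < 1041 and cpu <= 17 → 34
job_id=18: runtime_s < 5803 and state in ('queued', 'running', 'done') → -9
job_id=19: runtime_s < 1185 → 64
job_id=20: (no match → NULL) → NULL

NULL, NULL, 37, NULL, 29, -63, NULL, -19, -18, 34, -9, 64, NULL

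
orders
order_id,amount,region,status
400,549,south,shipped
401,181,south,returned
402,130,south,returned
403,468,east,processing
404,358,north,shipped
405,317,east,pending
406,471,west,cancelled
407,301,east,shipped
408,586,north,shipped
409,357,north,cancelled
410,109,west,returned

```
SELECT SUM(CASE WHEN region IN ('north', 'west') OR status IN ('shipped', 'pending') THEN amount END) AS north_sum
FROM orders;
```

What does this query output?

order_id=400: ✓ → 549
order_id=401: ✗
order_id=402: ✗
order_id=403: ✗
order_id=404: ✓ → 358
order_id=405: ✓ → 317
order_id=406: ✓ → 471
order_id=407: ✓ → 301
order_id=408: ✓ → 586
order_id=409: ✓ → 357
order_id=410: ✓ → 109
north_sum = 549 + 358 + 317 + 471 + 301 + 586 + 357 + 109 = 3048

3048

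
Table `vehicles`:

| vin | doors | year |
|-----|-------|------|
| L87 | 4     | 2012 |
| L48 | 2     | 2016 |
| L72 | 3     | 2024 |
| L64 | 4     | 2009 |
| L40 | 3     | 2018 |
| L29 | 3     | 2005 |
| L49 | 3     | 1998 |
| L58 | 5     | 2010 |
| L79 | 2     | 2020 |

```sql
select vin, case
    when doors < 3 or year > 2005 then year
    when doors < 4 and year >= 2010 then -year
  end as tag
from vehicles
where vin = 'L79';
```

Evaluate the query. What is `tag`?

2020

vin = L79: doors=2, year=2020.
doors < 3 or year > 2005 → true → 2020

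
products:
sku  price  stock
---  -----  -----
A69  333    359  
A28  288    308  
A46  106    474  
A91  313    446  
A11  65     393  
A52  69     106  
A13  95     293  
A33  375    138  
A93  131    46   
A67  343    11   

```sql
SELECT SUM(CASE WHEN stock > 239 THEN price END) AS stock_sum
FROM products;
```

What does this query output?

sku=A69: ✓ → 333
sku=A28: ✓ → 288
sku=A46: ✓ → 106
sku=A91: ✓ → 313
sku=A11: ✓ → 65
sku=A52: ✗
sku=A13: ✓ → 95
sku=A33: ✗
sku=A93: ✗
sku=A67: ✗
stock_sum = 333 + 288 + 106 + 313 + 65 + 95 = 1200

1200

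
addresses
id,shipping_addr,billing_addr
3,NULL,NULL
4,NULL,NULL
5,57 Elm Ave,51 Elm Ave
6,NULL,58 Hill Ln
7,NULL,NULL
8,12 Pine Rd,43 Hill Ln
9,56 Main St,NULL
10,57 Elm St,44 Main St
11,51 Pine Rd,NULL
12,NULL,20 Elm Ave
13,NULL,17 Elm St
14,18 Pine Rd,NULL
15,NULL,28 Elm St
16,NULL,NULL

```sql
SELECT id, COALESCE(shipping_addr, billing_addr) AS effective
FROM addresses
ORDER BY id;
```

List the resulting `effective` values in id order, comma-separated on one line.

id=3: shipping_addr=NULL, billing_addr=NULL (all NULL) → NULL
id=4: shipping_addr=NULL, billing_addr=NULL (all NULL) → NULL
id=5: shipping_addr=57 Elm Ave → 57 Elm Ave
id=6: shipping_addr=NULL, billing_addr=58 Hill Ln → 58 Hill Ln
id=7: shipping_addr=NULL, billing_addr=NULL (all NULL) → NULL
id=8: shipping_addr=12 Pine Rd → 12 Pine Rd
id=9: shipping_addr=56 Main St → 56 Main St
id=10: shipping_addr=57 Elm St → 57 Elm St
id=11: shipping_addr=51 Pine Rd → 51 Pine Rd
id=12: shipping_addr=NULL, billing_addr=20 Elm Ave → 20 Elm Ave
id=13: shipping_addr=NULL, billing_addr=17 Elm St → 17 Elm St
id=14: shipping_addr=18 Pine Rd → 18 Pine Rd
id=15: shipping_addr=NULL, billing_addr=28 Elm St → 28 Elm St
id=16: shipping_addr=NULL, billing_addr=NULL (all NULL) → NULL

NULL, NULL, 57 Elm Ave, 58 Hill Ln, NULL, 12 Pine Rd, 56 Main St, 57 Elm St, 51 Pine Rd, 20 Elm Ave, 17 Elm St, 18 Pine Rd, 28 Elm St, NULL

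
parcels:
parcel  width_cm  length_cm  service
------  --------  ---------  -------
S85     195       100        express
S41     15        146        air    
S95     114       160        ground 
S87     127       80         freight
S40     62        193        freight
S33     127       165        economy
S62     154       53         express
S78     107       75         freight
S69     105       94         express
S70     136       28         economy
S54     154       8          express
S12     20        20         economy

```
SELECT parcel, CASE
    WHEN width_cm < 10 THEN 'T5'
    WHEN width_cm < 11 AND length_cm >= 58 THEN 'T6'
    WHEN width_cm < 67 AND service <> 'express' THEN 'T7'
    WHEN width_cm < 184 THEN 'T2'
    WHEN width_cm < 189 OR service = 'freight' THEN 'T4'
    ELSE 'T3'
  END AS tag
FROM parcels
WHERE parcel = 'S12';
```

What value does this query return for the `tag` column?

parcel = S12: width_cm=20, length_cm=20, service=economy.
width_cm < 10 → false
width_cm < 11 AND length_cm >= 58 → false
width_cm < 67 AND service <> 'express' → true → T7

T7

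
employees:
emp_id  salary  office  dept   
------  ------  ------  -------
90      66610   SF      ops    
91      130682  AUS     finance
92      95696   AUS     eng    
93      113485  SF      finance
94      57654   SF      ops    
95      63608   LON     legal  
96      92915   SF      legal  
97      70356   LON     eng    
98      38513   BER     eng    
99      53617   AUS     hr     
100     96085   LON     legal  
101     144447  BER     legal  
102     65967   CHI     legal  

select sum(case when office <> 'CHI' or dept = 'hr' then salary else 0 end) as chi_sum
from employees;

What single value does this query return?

1023668

emp_id=90: ✓ → 66610
emp_id=91: ✓ → 130682
emp_id=92: ✓ → 95696
emp_id=93: ✓ → 113485
emp_id=94: ✓ → 57654
emp_id=95: ✓ → 63608
emp_id=96: ✓ → 92915
emp_id=97: ✓ → 70356
emp_id=98: ✓ → 38513
emp_id=99: ✓ → 53617
emp_id=100: ✓ → 96085
emp_id=101: ✓ → 144447
emp_id=102: ✗
chi_sum = 66610 + 130682 + 95696 + 113485 + 57654 + 63608 + 92915 + 70356 + 38513 + 53617 + 96085 + 144447 = 1023668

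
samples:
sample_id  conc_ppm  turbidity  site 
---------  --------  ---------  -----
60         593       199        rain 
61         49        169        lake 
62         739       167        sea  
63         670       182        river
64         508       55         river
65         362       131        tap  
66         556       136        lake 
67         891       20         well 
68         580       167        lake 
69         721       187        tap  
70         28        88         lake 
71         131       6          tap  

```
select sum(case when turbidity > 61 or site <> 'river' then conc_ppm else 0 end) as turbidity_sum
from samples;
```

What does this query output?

sample_id=60: ✓ → 593
sample_id=61: ✓ → 49
sample_id=62: ✓ → 739
sample_id=63: ✓ → 670
sample_id=64: ✗
sample_id=65: ✓ → 362
sample_id=66: ✓ → 556
sample_id=67: ✓ → 891
sample_id=68: ✓ → 580
sample_id=69: ✓ → 721
sample_id=70: ✓ → 28
sample_id=71: ✓ → 131
turbidity_sum = 593 + 49 + 739 + 670 + 362 + 556 + 891 + 580 + 721 + 28 + 131 = 5320

5320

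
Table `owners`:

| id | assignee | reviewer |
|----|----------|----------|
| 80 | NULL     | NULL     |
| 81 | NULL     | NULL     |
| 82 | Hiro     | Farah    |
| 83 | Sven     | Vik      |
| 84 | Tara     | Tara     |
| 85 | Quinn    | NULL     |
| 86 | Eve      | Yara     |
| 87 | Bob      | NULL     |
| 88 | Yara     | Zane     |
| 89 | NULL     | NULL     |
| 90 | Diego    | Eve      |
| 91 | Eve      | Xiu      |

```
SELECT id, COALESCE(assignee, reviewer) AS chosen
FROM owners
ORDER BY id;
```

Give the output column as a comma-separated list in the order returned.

id=80: assignee=NULL, reviewer=NULL (all NULL) → NULL
id=81: assignee=NULL, reviewer=NULL (all NULL) → NULL
id=82: assignee=Hiro → Hiro
id=83: assignee=Sven → Sven
id=84: assignee=Tara → Tara
id=85: assignee=Quinn → Quinn
id=86: assignee=Eve → Eve
id=87: assignee=Bob → Bob
id=88: assignee=Yara → Yara
id=89: assignee=NULL, reviewer=NULL (all NULL) → NULL
id=90: assignee=Diego → Diego
id=91: assignee=Eve → Eve

NULL, NULL, Hiro, Sven, Tara, Quinn, Eve, Bob, Yara, NULL, Diego, Eve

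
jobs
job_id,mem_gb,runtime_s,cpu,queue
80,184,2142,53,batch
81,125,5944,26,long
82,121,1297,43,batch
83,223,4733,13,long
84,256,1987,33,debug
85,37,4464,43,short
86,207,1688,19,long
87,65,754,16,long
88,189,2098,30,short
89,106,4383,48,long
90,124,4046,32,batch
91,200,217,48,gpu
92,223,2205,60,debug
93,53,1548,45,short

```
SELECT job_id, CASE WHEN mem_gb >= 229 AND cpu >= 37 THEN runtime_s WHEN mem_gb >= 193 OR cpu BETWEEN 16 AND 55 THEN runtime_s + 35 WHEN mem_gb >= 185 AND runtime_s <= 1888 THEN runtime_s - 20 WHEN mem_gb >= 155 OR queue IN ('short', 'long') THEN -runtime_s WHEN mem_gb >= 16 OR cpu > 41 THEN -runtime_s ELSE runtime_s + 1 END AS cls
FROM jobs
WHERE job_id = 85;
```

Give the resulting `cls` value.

job_id = 85: mem_gb=37, runtime_s=4464, cpu=43, queue=short.
mem_gb >= 229 AND cpu >= 37 → false
mem_gb >= 193 OR cpu BETWEEN 16 AND 55 → true → 4499

4499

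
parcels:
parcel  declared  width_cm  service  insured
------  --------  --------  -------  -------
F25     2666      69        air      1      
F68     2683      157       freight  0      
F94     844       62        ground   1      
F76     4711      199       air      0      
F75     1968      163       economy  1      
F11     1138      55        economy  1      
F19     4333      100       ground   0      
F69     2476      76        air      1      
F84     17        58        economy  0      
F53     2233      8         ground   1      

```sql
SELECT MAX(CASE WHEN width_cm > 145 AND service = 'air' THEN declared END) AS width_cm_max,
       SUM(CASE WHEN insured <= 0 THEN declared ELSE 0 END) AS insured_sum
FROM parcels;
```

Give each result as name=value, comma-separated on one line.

width_cm_max=4711, insured_sum=11744

[width_cm_max: width_cm > 145 AND service = 'air']
parcel=F25: ✗
parcel=F68: ✗
parcel=F94: ✗
parcel=F76: ✓ → 4711
parcel=F75: ✗
parcel=F11: ✗
parcel=F19: ✗
parcel=F69: ✗
parcel=F84: ✗
parcel=F53: ✗
width_cm_max = MAX(4711) = 4711
—
[insured_sum: insured <= 0]
parcel=F25: ✗
parcel=F68: ✓ → 2683
parcel=F94: ✗
parcel=F76: ✓ → 4711
parcel=F75: ✗
parcel=F11: ✗
parcel=F19: ✓ → 4333
parcel=F69: ✗
parcel=F84: ✓ → 17
parcel=F53: ✗
insured_sum = 2683 + 4711 + 4333 + 17 = 11744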